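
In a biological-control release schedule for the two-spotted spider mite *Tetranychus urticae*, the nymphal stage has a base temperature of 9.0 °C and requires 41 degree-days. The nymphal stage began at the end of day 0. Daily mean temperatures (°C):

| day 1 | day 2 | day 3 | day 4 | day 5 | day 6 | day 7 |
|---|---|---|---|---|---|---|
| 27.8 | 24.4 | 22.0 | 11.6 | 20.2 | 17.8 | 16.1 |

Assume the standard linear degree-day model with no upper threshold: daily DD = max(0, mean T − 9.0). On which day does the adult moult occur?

day 3

Daily DD above 9.0 °C: 18.8, 15.4, 13.0, 2.6, 11.2, 8.8, 7.1.
Cumulative: 18.8, 34.2, 47.2, 49.8, 61.0, 69.8, 76.9.
The total first reaches 41 DD on day 3.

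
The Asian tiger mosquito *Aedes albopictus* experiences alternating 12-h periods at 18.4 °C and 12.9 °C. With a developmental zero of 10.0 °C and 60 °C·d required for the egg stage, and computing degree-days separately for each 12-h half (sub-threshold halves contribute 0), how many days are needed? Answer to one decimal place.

Day half: max(0, 18.4 − 10.0) × 0.5 = 8.4 × 0.5 = 4.20 DD.
Night half: max(0, 12.9 − 10.0) × 0.5 = 2.9 × 0.5 = 1.45 DD.
Per 24 h: 5.65 DD/day.
Duration = 60 / 5.65 = 10.619 ≈ 10.6 days.

10.6 days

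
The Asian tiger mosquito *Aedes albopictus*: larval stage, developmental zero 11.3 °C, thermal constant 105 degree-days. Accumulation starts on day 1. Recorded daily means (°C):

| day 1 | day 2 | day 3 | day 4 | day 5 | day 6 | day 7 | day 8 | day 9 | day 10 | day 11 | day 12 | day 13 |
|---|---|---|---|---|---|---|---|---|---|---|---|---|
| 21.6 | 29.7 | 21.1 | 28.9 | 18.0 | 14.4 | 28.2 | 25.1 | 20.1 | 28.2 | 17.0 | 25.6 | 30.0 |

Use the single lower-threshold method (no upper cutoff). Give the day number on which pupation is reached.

day 9

Daily DD above 11.3 °C: 10.3, 18.4, 9.8, 17.6, 6.7, 3.1, 16.9, 13.8, 8.8, 16.9, 5.7, 14.3, 18.7.
Cumulative: 10.3, 28.7, 38.5, 56.1, 62.8, 65.9, 82.8, 96.6, 105.4, 122.3, 128.0, 142.3, 161.0.
The total first reaches 105 DD on day 9.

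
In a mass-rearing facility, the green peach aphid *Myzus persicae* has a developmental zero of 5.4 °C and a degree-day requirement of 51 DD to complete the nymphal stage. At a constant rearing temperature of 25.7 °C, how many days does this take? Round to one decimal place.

Daily accumulation = 25.7 − 5.4 = 20.3 DD/day.
Duration = 51 / 20.3 = 2.512 ≈ 2.5 days.

2.5 days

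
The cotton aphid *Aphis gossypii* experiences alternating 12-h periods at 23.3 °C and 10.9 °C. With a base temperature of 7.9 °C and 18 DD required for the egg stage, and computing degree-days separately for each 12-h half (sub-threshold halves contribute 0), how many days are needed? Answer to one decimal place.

Day half: max(0, 23.3 − 7.9) × 0.5 = 15.4 × 0.5 = 7.70 DD.
Night half: max(0, 10.9 − 7.9) × 0.5 = 3.0 × 0.5 = 1.50 DD.
Per 24 h: 9.20 DD/day.
Duration = 18 / 9.20 = 1.957 ≈ 2.0 days.

2.0 days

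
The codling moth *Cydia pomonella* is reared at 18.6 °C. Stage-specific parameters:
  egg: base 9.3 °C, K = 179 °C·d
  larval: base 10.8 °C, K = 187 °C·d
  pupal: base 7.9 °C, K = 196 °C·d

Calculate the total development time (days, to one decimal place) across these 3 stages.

egg: 179 / (18.6 − 9.3) = 179 / 9.3 = 19.247 d.
larval: 187 / (18.6 − 10.8) = 187 / 7.8 = 23.974 d.
pupal: 196 / (18.6 − 7.9) = 196 / 10.7 = 18.318 d.
Sum = 61.539 ≈ 61.5 days.

61.5 days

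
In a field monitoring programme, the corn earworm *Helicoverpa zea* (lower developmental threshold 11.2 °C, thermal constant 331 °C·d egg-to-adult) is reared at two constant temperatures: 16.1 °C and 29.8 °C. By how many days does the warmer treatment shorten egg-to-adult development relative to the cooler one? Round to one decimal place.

At 16.1 °C: 331 / (16.1 − 11.2) = 331 / 4.9 = 67.551 d.
At 29.8 °C: 331 / (29.8 − 11.2) = 331 / 18.6 = 17.796 d.
Difference = |67.551 − 17.796| = 49.755 ≈ 49.8 days.

49.8 days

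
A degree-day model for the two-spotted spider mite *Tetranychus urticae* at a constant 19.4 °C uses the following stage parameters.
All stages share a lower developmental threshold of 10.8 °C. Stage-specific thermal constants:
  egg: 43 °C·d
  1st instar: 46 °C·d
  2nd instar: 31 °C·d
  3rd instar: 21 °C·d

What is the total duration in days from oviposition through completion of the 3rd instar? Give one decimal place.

16.4 days

Daily accumulation at 19.4 °C = 19.4 − 10.8 = 8.6 DD/day.
Total K = 43 + 46 + 31 + 21 = 141 DD.
Total duration = 141 / 8.6 = 16.395 ≈ 16.4 days.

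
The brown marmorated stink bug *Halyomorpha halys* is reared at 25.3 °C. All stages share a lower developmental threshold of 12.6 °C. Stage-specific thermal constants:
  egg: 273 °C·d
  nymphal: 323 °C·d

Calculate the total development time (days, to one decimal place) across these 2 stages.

46.9 days

Daily accumulation at 25.3 °C = 25.3 − 12.6 = 12.7 DD/day.
Total K = 273 + 323 = 596 DD.
Total duration = 596 / 12.7 = 46.929 ≈ 46.9 days.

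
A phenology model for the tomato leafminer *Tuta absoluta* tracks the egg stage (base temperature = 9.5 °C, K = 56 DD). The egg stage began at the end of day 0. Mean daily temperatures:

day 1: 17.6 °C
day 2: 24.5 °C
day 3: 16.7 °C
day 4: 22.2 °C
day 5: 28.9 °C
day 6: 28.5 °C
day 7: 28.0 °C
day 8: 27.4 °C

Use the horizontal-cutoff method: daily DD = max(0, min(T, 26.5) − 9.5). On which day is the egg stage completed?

day 5

Daily DD above 9.5 °C (capped at 17.0): 8.1, 15.0, 7.2, 12.7, 17.0, 17.0, 17.0, 17.0.
Cumulative: 8.1, 23.1, 30.3, 43.0, 60.0, 77.0, 94.0, 111.0.
The total first reaches 56 DD on day 5.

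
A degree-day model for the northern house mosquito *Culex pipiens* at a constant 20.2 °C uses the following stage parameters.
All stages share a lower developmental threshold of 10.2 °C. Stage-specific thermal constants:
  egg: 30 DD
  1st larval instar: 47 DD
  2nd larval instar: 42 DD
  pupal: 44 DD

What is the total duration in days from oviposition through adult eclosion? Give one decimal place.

Daily accumulation at 20.2 °C = 20.2 − 10.2 = 10.0 DD/day.
Total K = 30 + 47 + 42 + 44 = 163 DD.
Total duration = 163 / 10.0 = 16.300 ≈ 16.3 days.

16.3 days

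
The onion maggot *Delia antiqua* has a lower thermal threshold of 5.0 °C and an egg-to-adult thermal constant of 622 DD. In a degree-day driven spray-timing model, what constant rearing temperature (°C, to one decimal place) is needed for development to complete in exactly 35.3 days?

Required daily accumulation = 622 / 35.3 = 17.620 DD/day.
T = T_base + 17.620 = 5.0 + 17.620 = 22.620 ≈ 22.6 °C.

22.6 °C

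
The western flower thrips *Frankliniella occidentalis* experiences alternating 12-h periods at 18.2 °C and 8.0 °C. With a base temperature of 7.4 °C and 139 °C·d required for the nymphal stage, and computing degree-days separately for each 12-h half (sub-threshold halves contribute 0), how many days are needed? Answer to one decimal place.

24.4 days

Day half: max(0, 18.2 − 7.4) × 0.5 = 10.8 × 0.5 = 5.40 DD.
Night half: max(0, 8.0 − 7.4) × 0.5 = 0.6 × 0.5 = 0.30 DD.
Per 24 h: 5.70 DD/day.
Duration = 139 / 5.70 = 24.386 ≈ 24.4 days.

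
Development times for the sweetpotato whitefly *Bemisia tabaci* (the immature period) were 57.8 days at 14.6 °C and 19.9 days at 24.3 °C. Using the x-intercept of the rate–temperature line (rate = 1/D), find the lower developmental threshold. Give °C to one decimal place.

Under the model K = D·(T − T_b), so D₁·(T₁ − T_b) = D₂·(T₂ − T_b).
57.8·(14.6 − T_b) = 19.9·(24.3 − T_b)
T_b = (57.8·14.6 − 19.9·24.3) / (57.8 − 19.9) = 360.31 / 37.9 = 9.507 °C ≈ 9.5 °C.

9.5 °C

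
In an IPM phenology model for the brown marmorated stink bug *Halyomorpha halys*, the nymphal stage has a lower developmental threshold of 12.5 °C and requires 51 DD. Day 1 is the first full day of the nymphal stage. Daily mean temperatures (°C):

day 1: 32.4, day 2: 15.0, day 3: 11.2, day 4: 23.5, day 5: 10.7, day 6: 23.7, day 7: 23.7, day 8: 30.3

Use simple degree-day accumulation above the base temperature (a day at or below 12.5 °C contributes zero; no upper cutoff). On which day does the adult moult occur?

day 7

Daily DD above 12.5 °C: 19.9, 2.5, 0.0, 11.0, 0.0, 11.2, 11.2, 17.8.
Cumulative: 19.9, 22.4, 22.4, 33.4, 33.4, 44.6, 55.8, 73.6.
The total first reaches 51 DD on day 7.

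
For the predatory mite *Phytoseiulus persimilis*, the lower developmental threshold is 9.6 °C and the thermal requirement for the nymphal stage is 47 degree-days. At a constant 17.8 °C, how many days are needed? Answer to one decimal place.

5.7 days

Daily accumulation = 17.8 − 9.6 = 8.2 DD/day.
Duration = 47 / 8.2 = 5.732 ≈ 5.7 days.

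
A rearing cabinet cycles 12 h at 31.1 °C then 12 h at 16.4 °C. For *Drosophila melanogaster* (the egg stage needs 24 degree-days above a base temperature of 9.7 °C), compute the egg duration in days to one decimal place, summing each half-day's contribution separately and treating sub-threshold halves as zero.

1.7 days

Day half: max(0, 31.1 − 9.7) × 0.5 = 21.4 × 0.5 = 10.70 DD.
Night half: max(0, 16.4 − 9.7) × 0.5 = 6.7 × 0.5 = 3.35 DD.
Per 24 h: 14.05 DD/day.
Duration = 24 / 14.05 = 1.708 ≈ 1.7 days.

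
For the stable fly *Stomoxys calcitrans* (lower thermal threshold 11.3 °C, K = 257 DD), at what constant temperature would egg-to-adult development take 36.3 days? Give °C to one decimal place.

Required daily accumulation = 257 / 36.3 = 7.080 DD/day.
T = T_base + 7.080 = 11.3 + 7.080 = 18.380 ≈ 18.4 °C.

18.4 °C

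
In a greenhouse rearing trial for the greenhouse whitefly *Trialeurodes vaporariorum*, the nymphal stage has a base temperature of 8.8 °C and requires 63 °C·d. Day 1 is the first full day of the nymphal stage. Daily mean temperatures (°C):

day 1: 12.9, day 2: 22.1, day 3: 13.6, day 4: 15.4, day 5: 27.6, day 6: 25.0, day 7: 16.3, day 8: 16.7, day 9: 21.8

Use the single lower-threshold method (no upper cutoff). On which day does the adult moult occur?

day 6

Daily DD above 8.8 °C: 4.1, 13.3, 4.8, 6.6, 18.8, 16.2, 7.5, 7.9, 13.0.
Cumulative: 4.1, 17.4, 22.2, 28.8, 47.6, 63.8, 71.3, 79.2, 92.2.
The total first reaches 63 DD on day 6.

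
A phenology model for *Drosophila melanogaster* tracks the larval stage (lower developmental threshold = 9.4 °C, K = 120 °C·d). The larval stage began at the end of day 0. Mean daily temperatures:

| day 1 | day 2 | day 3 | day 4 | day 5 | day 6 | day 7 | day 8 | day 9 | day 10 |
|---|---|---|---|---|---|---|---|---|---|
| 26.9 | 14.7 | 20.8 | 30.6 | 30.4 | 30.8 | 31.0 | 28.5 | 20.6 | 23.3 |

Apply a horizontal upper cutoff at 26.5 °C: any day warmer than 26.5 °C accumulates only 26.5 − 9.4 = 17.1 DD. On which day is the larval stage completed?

Daily DD above 9.4 °C (capped at 17.1): 17.1, 5.3, 11.4, 17.1, 17.1, 17.1, 17.1, 17.1, 11.2, 13.9.
Cumulative: 17.1, 22.4, 33.8, 50.9, 68.0, 85.1, 102.2, 119.3, 130.5, 144.4.
The total first reaches 120 DD on day 9.

day 9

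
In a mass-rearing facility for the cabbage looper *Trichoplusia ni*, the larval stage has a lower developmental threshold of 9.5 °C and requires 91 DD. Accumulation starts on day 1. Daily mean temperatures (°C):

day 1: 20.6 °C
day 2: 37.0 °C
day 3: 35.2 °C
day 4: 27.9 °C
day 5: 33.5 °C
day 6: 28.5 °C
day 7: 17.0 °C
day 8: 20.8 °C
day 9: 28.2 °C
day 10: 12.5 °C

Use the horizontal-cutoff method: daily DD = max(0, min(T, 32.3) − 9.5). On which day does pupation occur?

day 5

Daily DD above 9.5 °C (capped at 22.8): 11.1, 22.8, 22.8, 18.4, 22.8, 19.0, 7.5, 11.3, 18.7, 3.0.
Cumulative: 11.1, 33.9, 56.7, 75.1, 97.9, 116.9, 124.4, 135.7, 154.4, 157.4.
The total first reaches 91 DD on day 5.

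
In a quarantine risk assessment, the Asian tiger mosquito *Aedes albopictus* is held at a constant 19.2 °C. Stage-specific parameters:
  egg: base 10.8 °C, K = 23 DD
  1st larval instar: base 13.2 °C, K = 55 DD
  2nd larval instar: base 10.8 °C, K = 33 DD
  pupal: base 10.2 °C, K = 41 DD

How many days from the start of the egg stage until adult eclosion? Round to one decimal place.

20.4 days

egg: 23 / (19.2 − 10.8) = 23 / 8.4 = 2.738 d.
1st larval instar: 55 / (19.2 − 13.2) = 55 / 6.0 = 9.167 d.
2nd larval instar: 33 / (19.2 − 10.8) = 33 / 8.4 = 3.929 d.
pupal: 41 / (19.2 − 10.2) = 41 / 9.0 = 4.556 d.
Sum = 20.389 ≈ 20.4 days.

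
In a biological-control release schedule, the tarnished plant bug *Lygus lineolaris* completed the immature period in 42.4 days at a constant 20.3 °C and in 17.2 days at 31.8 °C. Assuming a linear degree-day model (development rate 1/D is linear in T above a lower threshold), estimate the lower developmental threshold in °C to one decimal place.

12.5 °C

Equal thermal constants: D₁(T₁ − T_b) = D₂(T₂ − T_b).
42.4·(20.3 − T_b) = 17.2·(31.8 − T_b)
T_b = (42.4·20.3 − 17.2·31.8) / (42.4 − 17.2) = 313.76 / 25.2 = 12.451 °C ≈ 12.5 °C.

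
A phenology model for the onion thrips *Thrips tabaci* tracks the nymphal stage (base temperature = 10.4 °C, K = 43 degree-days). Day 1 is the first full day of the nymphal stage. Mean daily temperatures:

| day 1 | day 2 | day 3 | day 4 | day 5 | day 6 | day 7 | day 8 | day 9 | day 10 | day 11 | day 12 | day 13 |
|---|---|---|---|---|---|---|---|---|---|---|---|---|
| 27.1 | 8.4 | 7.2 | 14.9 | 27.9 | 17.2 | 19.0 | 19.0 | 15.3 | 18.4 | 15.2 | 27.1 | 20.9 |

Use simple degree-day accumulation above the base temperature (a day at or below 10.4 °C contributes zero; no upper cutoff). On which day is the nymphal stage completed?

day 6

Daily DD above 10.4 °C: 16.7, 0.0, 0.0, 4.5, 17.5, 6.8, 8.6, 8.6, 4.9, 8.0, 4.8, 16.7, 10.5.
Cumulative: 16.7, 16.7, 16.7, 21.2, 38.7, 45.5, 54.1, 62.7, 67.6, 75.6, 80.4, 97.1, 107.6.
The total first reaches 43 DD on day 6.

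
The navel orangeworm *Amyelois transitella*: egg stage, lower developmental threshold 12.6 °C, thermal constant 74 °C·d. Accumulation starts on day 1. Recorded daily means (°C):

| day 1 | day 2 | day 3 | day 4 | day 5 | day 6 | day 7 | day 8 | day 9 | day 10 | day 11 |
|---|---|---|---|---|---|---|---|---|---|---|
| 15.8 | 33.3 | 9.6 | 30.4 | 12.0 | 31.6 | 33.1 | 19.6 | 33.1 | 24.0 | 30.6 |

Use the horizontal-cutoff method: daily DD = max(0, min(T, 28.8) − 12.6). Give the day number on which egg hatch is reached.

Daily DD above 12.6 °C (capped at 16.2): 3.2, 16.2, 0.0, 16.2, 0.0, 16.2, 16.2, 7.0, 16.2, 11.4, 16.2.
Cumulative: 3.2, 19.4, 19.4, 35.6, 35.6, 51.8, 68.0, 75.0, 91.2, 102.6, 118.8.
The total first reaches 74 DD on day 8.

day 8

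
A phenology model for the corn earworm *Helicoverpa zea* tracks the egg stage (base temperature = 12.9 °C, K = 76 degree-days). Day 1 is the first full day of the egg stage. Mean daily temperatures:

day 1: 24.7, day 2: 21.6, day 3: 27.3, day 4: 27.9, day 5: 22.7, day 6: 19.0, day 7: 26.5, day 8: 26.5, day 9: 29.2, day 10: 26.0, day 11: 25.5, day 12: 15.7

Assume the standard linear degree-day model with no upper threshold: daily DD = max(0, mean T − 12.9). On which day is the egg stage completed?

Daily DD above 12.9 °C: 11.8, 8.7, 14.4, 15.0, 9.8, 6.1, 13.6, 13.6, 16.3, 13.1, 12.6, 2.8.
Cumulative: 11.8, 20.5, 34.9, 49.9, 59.7, 65.8, 79.4, 93.0, 109.3, 122.4, 135.0, 137.8.
The total first reaches 76 DD on day 7.

day 7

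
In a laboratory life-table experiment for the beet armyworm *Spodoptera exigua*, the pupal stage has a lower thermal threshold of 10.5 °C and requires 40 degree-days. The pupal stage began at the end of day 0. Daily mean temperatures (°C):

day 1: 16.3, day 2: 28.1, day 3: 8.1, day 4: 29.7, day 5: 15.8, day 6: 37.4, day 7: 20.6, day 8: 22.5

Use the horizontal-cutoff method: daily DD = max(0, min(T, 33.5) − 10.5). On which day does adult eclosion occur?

day 4

Daily DD above 10.5 °C (capped at 23.0): 5.8, 17.6, 0.0, 19.2, 5.3, 23.0, 10.1, 12.0.
Cumulative: 5.8, 23.4, 23.4, 42.6, 47.9, 70.9, 81.0, 93.0.
The total first reaches 40 DD on day 4.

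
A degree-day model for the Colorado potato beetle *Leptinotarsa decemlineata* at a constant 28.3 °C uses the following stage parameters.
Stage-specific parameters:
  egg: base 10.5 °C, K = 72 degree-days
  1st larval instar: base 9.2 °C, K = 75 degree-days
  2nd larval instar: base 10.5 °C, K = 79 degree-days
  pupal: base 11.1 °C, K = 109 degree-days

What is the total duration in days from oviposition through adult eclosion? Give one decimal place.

egg: 72 / (28.3 − 10.5) = 72 / 17.8 = 4.045 d.
1st larval instar: 75 / (28.3 − 9.2) = 75 / 19.1 = 3.927 d.
2nd larval instar: 79 / (28.3 − 10.5) = 79 / 17.8 = 4.438 d.
pupal: 109 / (28.3 − 11.1) = 109 / 17.2 = 6.337 d.
Sum = 18.747 ≈ 18.7 days.

18.7 days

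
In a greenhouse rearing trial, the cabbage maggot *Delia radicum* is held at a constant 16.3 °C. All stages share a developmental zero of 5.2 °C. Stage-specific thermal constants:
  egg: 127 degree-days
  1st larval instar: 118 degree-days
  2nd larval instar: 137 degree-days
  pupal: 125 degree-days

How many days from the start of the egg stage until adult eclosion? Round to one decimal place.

45.7 days

Daily accumulation at 16.3 °C = 16.3 − 5.2 = 11.1 DD/day.
Total K = 127 + 118 + 137 + 125 = 507 DD.
Total duration = 507 / 11.1 = 45.676 ≈ 45.7 days.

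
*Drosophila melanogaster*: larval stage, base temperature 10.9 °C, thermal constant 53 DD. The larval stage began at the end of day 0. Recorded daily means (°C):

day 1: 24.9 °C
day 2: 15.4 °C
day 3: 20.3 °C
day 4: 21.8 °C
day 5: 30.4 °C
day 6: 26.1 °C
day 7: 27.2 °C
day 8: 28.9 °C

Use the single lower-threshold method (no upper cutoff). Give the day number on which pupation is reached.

day 5

Daily DD above 10.9 °C: 14.0, 4.5, 9.4, 10.9, 19.5, 15.2, 16.3, 18.0.
Cumulative: 14.0, 18.5, 27.9, 38.8, 58.3, 73.5, 89.8, 107.8.
The total first reaches 53 DD on day 5.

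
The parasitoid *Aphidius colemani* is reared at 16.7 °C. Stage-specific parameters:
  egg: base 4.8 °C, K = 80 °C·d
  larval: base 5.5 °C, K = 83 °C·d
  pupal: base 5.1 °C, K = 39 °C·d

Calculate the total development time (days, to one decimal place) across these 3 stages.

egg: 80 / (16.7 − 4.8) = 80 / 11.9 = 6.723 d.
larval: 83 / (16.7 − 5.5) = 83 / 11.2 = 7.411 d.
pupal: 39 / (16.7 − 5.1) = 39 / 11.6 = 3.362 d.
Sum = 17.495 ≈ 17.5 days.

17.5 days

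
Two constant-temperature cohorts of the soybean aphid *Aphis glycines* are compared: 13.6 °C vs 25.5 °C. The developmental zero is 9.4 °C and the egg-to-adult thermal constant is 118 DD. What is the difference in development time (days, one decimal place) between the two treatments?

20.8 days

At 13.6 °C: 118 / (13.6 − 9.4) = 118 / 4.2 = 28.095 d.
At 25.5 °C: 118 / (25.5 − 9.4) = 118 / 16.1 = 7.329 d.
Difference = |28.095 − 7.329| = 20.766 ≈ 20.8 days.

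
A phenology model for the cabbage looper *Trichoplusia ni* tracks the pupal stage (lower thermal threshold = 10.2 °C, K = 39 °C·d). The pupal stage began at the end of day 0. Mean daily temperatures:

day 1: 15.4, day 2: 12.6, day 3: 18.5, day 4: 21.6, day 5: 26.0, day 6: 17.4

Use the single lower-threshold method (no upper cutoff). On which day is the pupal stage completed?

Daily DD above 10.2 °C: 5.2, 2.4, 8.3, 11.4, 15.8, 7.2.
Cumulative: 5.2, 7.6, 15.9, 27.3, 43.1, 50.3.
The total first reaches 39 DD on day 5.

day 5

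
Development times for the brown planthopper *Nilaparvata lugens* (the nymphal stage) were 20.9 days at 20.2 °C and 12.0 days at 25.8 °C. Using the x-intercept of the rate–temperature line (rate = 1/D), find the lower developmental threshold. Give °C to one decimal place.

12.6 °C

Equal thermal constants: D₁(T₁ − T_b) = D₂(T₂ − T_b).
20.9·(20.2 − T_b) = 12.0·(25.8 − T_b)
T_b = (20.9·20.2 − 12.0·25.8) / (20.9 − 12.0) = 112.58 / 8.9 = 12.649 °C ≈ 12.6 °C.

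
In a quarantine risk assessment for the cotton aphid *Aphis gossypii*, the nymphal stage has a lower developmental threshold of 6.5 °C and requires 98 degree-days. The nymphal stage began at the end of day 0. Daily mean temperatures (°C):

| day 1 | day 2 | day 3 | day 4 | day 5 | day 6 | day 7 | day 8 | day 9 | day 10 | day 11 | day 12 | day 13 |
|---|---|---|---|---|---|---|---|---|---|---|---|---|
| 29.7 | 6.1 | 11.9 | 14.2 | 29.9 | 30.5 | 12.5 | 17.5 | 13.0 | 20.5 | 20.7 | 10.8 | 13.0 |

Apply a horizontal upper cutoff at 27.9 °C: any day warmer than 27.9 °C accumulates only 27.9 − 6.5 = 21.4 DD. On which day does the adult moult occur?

day 9

Daily DD above 6.5 °C (capped at 21.4): 21.4, 0.0, 5.4, 7.7, 21.4, 21.4, 6.0, 11.0, 6.5, 14.0, 14.2, 4.3, 6.5.
Cumulative: 21.4, 21.4, 26.8, 34.5, 55.9, 77.3, 83.3, 94.3, 100.8, 114.8, 129.0, 133.3, 139.8.
The total first reaches 98 DD on day 9.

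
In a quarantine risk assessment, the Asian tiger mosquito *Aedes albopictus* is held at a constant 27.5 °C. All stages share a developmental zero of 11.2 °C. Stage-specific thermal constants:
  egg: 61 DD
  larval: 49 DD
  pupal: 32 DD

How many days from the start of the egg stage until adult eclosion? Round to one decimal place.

Daily accumulation at 27.5 °C = 27.5 − 11.2 = 16.3 DD/day.
Total K = 61 + 49 + 32 = 142 DD.
Total duration = 142 / 16.3 = 8.712 ≈ 8.7 days.

8.7 days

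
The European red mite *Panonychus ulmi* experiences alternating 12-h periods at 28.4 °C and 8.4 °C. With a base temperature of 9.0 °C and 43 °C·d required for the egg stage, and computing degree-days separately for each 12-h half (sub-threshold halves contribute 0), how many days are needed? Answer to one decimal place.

Day half: max(0, 28.4 − 9.0) × 0.5 = 19.4 × 0.5 = 9.70 DD.
Night half: max(0, 8.4 − 9.0) × 0.5 = 0.0 × 0.5 = 0.00 DD.
Per 24 h: 9.70 DD/day.
Duration = 43 / 9.70 = 4.433 ≈ 4.4 days.

4.4 days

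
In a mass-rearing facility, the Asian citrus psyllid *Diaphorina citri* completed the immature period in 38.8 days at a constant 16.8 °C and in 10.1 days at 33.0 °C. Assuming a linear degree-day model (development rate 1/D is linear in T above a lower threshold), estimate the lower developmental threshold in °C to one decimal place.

Linear rate model ⇒ the product D·(T − T_b) is constant across temperatures.
38.8·(16.8 − T_b) = 10.1·(33.0 − T_b)
T_b = (38.8·16.8 − 10.1·33.0) / (38.8 − 10.1) = 318.54 / 28.7 = 11.099 °C ≈ 11.1 °C.

11.1 °C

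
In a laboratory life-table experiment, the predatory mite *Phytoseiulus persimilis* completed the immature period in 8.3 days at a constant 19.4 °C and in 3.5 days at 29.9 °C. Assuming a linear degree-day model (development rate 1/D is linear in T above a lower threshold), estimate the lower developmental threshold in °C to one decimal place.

Under the model K = D·(T − T_b), so D₁·(T₁ − T_b) = D₂·(T₂ − T_b).
8.3·(19.4 − T_b) = 3.5·(29.9 − T_b)
T_b = (8.3·19.4 − 3.5·29.9) / (8.3 − 3.5) = 56.37 / 4.8 = 11.744 °C ≈ 11.7 °C.

11.7 °C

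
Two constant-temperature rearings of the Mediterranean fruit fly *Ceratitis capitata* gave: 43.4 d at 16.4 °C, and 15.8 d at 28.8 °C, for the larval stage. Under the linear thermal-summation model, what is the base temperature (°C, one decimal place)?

Under the model K = D·(T − T_b), so D₁·(T₁ − T_b) = D₂·(T₂ − T_b).
43.4·(16.4 − T_b) = 15.8·(28.8 − T_b)
T_b = (43.4·16.4 − 15.8·28.8) / (43.4 − 15.8) = 256.72 / 27.6 = 9.301 °C ≈ 9.3 °C.

9.3 °C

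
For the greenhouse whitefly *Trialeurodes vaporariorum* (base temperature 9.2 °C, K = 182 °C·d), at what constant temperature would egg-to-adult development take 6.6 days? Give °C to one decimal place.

Required daily accumulation = 182 / 6.6 = 27.576 DD/day.
T = T_base + 27.576 = 9.2 + 27.576 = 36.776 ≈ 36.8 °C.

36.8 °C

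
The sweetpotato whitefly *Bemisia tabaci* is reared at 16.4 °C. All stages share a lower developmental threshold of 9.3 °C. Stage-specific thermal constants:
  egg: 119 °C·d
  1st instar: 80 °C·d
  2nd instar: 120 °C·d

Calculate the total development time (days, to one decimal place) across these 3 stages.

44.9 days

Daily accumulation at 16.4 °C = 16.4 − 9.3 = 7.1 DD/day.
Total K = 119 + 80 + 120 = 319 DD.
Total duration = 319 / 7.1 = 44.930 ≈ 44.9 days.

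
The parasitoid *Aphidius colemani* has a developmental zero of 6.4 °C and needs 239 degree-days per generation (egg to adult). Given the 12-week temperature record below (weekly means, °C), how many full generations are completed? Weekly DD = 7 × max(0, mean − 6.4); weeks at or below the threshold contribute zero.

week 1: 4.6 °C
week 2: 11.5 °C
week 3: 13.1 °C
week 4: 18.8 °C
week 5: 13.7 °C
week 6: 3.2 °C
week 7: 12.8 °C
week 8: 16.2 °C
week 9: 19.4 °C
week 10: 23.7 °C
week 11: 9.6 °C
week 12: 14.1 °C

2 generations

Weekly DD (7 × max(0, T̄ − 6.4)): 0.0, 35.7, 46.9, 86.8, 51.1, 0.0, 44.8, 68.6, 91.0, 121.1, 22.4, 53.9.
Season total = 622.3 DD.
Complete generations = ⌊622.3 / 239⌋ = 2.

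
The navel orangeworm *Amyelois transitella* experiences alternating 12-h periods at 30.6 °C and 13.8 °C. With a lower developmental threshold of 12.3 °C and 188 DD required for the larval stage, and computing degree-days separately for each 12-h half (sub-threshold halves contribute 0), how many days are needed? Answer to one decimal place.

Day half: max(0, 30.6 − 12.3) × 0.5 = 18.3 × 0.5 = 9.15 DD.
Night half: max(0, 13.8 − 12.3) × 0.5 = 1.5 × 0.5 = 0.75 DD.
Per 24 h: 9.90 DD/day.
Duration = 188 / 9.90 = 18.990 ≈ 19.0 days.

19.0 days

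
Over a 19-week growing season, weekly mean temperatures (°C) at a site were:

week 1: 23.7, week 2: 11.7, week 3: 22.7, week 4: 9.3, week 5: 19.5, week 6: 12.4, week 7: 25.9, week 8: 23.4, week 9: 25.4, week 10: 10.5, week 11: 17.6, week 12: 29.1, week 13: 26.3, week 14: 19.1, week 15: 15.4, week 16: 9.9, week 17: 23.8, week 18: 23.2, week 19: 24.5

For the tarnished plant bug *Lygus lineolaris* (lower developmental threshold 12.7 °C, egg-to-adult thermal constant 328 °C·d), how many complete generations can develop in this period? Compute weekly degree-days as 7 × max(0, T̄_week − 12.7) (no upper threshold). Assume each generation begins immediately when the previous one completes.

3 generations

Weekly DD (7 × max(0, T̄ − 12.7)): 77.0, 0.0, 70.0, 0.0, 47.6, 0.0, 92.4, 74.9, 88.9, 0.0, 34.3, 114.8, 95.2, 44.8, 18.9, 0.0, 77.7, 73.5, 82.6.
Season total = 992.6 DD.
Complete generations = ⌊992.6 / 328⌋ = 3.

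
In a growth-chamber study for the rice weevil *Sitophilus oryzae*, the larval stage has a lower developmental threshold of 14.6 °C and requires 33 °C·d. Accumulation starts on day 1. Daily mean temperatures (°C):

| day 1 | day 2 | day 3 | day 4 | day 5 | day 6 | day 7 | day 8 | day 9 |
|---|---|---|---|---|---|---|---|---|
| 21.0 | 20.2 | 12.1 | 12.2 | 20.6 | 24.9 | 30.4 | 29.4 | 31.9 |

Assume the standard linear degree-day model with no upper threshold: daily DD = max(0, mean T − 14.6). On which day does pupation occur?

Daily DD above 14.6 °C: 6.4, 5.6, 0.0, 0.0, 6.0, 10.3, 15.8, 14.8, 17.3.
Cumulative: 6.4, 12.0, 12.0, 12.0, 18.0, 28.3, 44.1, 58.9, 76.2.
The total first reaches 33 DD on day 7.

day 7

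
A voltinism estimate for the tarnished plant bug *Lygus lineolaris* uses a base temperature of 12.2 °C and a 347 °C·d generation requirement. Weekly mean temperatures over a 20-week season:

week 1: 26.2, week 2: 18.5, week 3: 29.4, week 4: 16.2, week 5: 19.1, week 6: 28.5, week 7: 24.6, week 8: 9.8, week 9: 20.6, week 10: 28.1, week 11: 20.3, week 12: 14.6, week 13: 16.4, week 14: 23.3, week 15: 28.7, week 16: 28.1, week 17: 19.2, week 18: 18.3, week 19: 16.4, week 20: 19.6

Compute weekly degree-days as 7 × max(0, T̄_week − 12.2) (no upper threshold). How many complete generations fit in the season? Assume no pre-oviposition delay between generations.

Weekly DD (7 × max(0, T̄ − 12.2)): 98.0, 44.1, 120.4, 28.0, 48.3, 114.1, 86.8, 0.0, 58.8, 111.3, 56.7, 16.8, 29.4, 77.7, 115.5, 111.3, 49.0, 42.7, 29.4, 51.8.
Season total = 1290.1 DD.
Complete generations = ⌊1290.1 / 347⌋ = 3.

3 generations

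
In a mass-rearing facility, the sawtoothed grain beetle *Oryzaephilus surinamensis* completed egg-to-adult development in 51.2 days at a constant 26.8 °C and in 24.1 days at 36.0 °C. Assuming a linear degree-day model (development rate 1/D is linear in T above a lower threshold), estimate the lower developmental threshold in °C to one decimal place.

Linear rate model ⇒ the product D·(T − T_b) is constant across temperatures.
51.2·(26.8 − T_b) = 24.1·(36.0 − T_b)
T_b = (51.2·26.8 − 24.1·36.0) / (51.2 − 24.1) = 504.56 / 27.1 = 18.618 °C ≈ 18.6 °C.

18.6 °C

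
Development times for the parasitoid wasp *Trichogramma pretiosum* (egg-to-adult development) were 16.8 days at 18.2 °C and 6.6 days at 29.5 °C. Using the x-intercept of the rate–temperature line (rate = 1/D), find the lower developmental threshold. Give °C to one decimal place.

10.9 °C

Under the model K = D·(T − T_b), so D₁·(T₁ − T_b) = D₂·(T₂ − T_b).
16.8·(18.2 − T_b) = 6.6·(29.5 − T_b)
T_b = (16.8·18.2 − 6.6·29.5) / (16.8 − 6.6) = 111.06 / 10.2 = 10.888 °C ≈ 10.9 °C.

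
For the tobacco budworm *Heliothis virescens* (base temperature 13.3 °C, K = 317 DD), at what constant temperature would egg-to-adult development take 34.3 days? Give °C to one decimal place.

22.5 °C

Required daily accumulation = 317 / 34.3 = 9.242 DD/day.
T = T_base + 9.242 = 13.3 + 9.242 = 22.542 ≈ 22.5 °C.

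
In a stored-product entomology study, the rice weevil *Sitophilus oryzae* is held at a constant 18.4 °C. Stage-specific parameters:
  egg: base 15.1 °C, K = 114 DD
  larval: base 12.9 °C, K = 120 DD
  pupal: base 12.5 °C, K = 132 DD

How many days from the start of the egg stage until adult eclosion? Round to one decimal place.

78.7 days

egg: 114 / (18.4 − 15.1) = 114 / 3.3 = 34.545 d.
larval: 120 / (18.4 − 12.9) = 120 / 5.5 = 21.818 d.
pupal: 132 / (18.4 − 12.5) = 132 / 5.9 = 22.373 d.
Sum = 78.737 ≈ 78.7 days.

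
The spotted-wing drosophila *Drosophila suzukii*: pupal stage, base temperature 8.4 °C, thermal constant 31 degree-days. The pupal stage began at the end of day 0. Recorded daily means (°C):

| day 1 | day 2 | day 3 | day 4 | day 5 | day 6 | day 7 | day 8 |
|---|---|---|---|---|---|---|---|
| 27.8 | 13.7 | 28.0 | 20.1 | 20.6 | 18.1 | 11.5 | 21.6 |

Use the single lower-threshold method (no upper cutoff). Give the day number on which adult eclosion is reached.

day 3

Daily DD above 8.4 °C: 19.4, 5.3, 19.6, 11.7, 12.2, 9.7, 3.1, 13.2.
Cumulative: 19.4, 24.7, 44.3, 56.0, 68.2, 77.9, 81.0, 94.2.
The total first reaches 31 DD on day 3.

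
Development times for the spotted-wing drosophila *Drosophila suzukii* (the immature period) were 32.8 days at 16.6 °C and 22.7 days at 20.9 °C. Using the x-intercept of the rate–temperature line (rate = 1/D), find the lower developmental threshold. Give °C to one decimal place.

Equal thermal constants: D₁(T₁ − T_b) = D₂(T₂ − T_b).
32.8·(16.6 − T_b) = 22.7·(20.9 − T_b)
T_b = (32.8·16.6 − 22.7·20.9) / (32.8 − 22.7) = 70.05 / 10.1 = 6.936 °C ≈ 6.9 °C.

6.9 °C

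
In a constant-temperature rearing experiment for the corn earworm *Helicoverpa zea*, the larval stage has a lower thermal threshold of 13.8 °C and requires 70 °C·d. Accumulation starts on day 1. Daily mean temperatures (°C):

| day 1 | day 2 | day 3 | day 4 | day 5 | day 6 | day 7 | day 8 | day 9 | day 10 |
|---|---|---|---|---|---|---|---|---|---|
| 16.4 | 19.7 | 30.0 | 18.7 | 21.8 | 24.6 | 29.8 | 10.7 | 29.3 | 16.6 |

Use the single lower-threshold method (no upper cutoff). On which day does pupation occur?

Daily DD above 13.8 °C: 2.6, 5.9, 16.2, 4.9, 8.0, 10.8, 16.0, 0.0, 15.5, 2.8.
Cumulative: 2.6, 8.5, 24.7, 29.6, 37.6, 48.4, 64.4, 64.4, 79.9, 82.7.
The total first reaches 70 DD on day 9.

day 9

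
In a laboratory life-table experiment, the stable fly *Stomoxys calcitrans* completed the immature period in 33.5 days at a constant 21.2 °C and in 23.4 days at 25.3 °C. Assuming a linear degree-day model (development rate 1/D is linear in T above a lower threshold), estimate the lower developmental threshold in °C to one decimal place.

Equal thermal constants: D₁(T₁ − T_b) = D₂(T₂ − T_b).
33.5·(21.2 − T_b) = 23.4·(25.3 − T_b)
T_b = (33.5·21.2 − 23.4·25.3) / (33.5 − 23.4) = 118.18 / 10.1 = 11.701 °C ≈ 11.7 °C.

11.7 °C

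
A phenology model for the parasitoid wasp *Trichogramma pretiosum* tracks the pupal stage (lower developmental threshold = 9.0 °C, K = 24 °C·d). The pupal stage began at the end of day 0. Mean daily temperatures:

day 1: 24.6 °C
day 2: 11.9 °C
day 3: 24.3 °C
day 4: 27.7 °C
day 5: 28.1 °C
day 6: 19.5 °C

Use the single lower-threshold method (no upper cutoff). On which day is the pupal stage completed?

day 3

Daily DD above 9.0 °C: 15.6, 2.9, 15.3, 18.7, 19.1, 10.5.
Cumulative: 15.6, 18.5, 33.8, 52.5, 71.6, 82.1.
The total first reaches 24 DD on day 3.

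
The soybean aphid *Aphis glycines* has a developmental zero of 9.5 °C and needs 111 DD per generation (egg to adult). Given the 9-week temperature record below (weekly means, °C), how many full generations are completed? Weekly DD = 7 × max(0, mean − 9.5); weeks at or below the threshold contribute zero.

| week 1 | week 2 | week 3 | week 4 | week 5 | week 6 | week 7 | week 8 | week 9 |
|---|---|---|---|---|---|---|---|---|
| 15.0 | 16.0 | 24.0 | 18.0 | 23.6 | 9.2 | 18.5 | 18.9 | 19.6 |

Weekly DD (7 × max(0, T̄ − 9.5)): 38.5, 45.5, 101.5, 59.5, 98.7, 0.0, 63.0, 65.8, 70.7.
Season total = 543.2 DD.
Complete generations = ⌊543.2 / 111⌋ = 4.

4 generations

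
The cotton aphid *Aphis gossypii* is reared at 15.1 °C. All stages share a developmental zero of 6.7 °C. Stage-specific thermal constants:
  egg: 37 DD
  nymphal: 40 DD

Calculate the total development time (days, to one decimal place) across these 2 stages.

9.2 days

Daily accumulation at 15.1 °C = 15.1 − 6.7 = 8.4 DD/day.
Total K = 37 + 40 = 77 DD.
Total duration = 77 / 8.4 = 9.167 ≈ 9.2 days.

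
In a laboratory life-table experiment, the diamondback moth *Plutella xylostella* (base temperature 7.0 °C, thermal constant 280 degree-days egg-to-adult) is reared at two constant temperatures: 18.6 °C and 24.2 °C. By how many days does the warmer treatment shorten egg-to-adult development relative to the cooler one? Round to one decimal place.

At 18.6 °C: 280 / (18.6 − 7.0) = 280 / 11.6 = 24.138 d.
At 24.2 °C: 280 / (24.2 − 7.0) = 280 / 17.2 = 16.279 d.
Difference = |24.138 − 16.279| = 7.859 ≈ 7.9 days.

7.9 days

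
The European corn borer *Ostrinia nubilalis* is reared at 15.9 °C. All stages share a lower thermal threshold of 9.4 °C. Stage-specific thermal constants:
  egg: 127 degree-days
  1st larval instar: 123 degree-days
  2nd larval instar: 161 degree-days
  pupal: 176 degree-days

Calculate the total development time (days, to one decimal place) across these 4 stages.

90.3 days

Daily accumulation at 15.9 °C = 15.9 − 9.4 = 6.5 DD/day.
Total K = 127 + 123 + 161 + 176 = 587 DD.
Total duration = 587 / 6.5 = 90.308 ≈ 90.3 days.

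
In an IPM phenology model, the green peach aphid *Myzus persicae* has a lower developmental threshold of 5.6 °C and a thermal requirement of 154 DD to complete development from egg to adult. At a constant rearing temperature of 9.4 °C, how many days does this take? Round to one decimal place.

40.5 days

Daily accumulation = 9.4 − 5.6 = 3.8 DD/day.
Duration = 154 / 3.8 = 40.526 ≈ 40.5 days.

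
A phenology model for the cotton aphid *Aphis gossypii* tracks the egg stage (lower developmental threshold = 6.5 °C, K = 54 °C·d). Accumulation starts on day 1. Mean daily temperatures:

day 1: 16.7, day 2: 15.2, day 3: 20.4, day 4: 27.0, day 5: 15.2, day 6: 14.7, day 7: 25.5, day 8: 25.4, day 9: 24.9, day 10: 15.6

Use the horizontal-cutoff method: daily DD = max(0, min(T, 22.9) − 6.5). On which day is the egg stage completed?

day 5

Daily DD above 6.5 °C (capped at 16.4): 10.2, 8.7, 13.9, 16.4, 8.7, 8.2, 16.4, 16.4, 16.4, 9.1.
Cumulative: 10.2, 18.9, 32.8, 49.2, 57.9, 66.1, 82.5, 98.9, 115.3, 124.4.
The total first reaches 54 DD on day 5.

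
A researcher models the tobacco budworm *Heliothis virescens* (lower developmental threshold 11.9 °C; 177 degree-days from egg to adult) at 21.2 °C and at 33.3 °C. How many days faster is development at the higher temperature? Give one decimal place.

10.8 days

At 21.2 °C: 177 / (21.2 − 11.9) = 177 / 9.3 = 19.032 d.
At 33.3 °C: 177 / (33.3 − 11.9) = 177 / 21.4 = 8.271 d.
Difference = |19.032 − 8.271| = 10.761 ≈ 10.8 days.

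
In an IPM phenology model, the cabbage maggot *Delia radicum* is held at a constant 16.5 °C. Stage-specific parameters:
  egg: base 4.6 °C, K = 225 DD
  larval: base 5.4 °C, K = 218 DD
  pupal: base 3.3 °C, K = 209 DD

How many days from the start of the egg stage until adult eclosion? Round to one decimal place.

54.4 days

egg: 225 / (16.5 − 4.6) = 225 / 11.9 = 18.908 d.
larval: 218 / (16.5 − 5.4) = 218 / 11.1 = 19.640 d.
pupal: 209 / (16.5 − 3.3) = 209 / 13.2 = 15.833 d.
Sum = 54.381 ≈ 54.4 days.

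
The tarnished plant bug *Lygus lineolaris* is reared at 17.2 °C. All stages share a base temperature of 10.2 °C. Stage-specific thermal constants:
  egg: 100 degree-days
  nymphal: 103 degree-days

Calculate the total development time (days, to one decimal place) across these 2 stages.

Daily accumulation at 17.2 °C = 17.2 − 10.2 = 7.0 DD/day.
Total K = 100 + 103 = 203 DD.
Total duration = 203 / 7.0 = 29.000 ≈ 29.0 days.

29.0 days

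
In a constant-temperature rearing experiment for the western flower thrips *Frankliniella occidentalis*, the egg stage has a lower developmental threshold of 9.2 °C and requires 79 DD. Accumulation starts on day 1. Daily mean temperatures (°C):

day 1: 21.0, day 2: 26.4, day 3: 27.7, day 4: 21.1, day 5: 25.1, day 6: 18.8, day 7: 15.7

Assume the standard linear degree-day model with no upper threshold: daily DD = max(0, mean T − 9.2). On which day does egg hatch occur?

Daily DD above 9.2 °C: 11.8, 17.2, 18.5, 11.9, 15.9, 9.6, 6.5.
Cumulative: 11.8, 29.0, 47.5, 59.4, 75.3, 84.9, 91.4.
The total first reaches 79 DD on day 6.

day 6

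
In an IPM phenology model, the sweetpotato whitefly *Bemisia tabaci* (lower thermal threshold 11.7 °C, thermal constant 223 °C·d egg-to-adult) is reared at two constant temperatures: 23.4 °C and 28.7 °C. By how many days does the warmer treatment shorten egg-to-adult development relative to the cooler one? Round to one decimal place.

5.9 days

At 23.4 °C: 223 / (23.4 − 11.7) = 223 / 11.7 = 19.060 d.
At 28.7 °C: 223 / (28.7 − 11.7) = 223 / 17.0 = 13.118 d.
Difference = |19.060 − 13.118| = 5.942 ≈ 5.9 days.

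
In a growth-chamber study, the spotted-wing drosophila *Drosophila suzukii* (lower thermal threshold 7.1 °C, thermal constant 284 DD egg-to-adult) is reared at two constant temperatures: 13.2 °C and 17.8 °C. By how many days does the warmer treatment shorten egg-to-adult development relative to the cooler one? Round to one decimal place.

20.0 days

At 13.2 °C: 284 / (13.2 − 7.1) = 284 / 6.1 = 46.557 d.
At 17.8 °C: 284 / (17.8 − 7.1) = 284 / 10.7 = 26.542 d.
Difference = |46.557 − 26.542| = 20.015 ≈ 20.0 days.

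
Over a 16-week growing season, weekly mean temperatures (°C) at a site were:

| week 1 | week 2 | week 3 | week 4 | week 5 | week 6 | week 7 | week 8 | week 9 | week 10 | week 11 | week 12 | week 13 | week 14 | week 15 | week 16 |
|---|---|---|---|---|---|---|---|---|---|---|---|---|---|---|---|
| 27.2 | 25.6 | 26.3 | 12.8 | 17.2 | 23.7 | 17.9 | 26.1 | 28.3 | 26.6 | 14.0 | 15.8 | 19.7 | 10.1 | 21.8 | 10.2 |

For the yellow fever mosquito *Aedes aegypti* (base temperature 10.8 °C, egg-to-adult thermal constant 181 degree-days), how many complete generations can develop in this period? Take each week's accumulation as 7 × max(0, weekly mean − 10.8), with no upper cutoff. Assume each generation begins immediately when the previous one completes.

Weekly DD (7 × max(0, T̄ − 10.8)): 114.8, 103.6, 108.5, 14.0, 44.8, 90.3, 49.7, 107.1, 122.5, 110.6, 22.4, 35.0, 62.3, 0.0, 77.0, 0.0.
Season total = 1062.6 DD.
Complete generations = ⌊1062.6 / 181⌋ = 5.

5 generations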